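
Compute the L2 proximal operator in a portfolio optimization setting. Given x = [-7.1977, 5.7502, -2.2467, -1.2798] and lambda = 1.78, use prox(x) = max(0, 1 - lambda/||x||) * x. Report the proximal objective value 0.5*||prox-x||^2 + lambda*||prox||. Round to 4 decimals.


Step 1: Compute ||x||.
||x|| = 9.5686
Step 2: Compute scaling factor.
scale = max(0, 1 - 1.78/9.5686) = 0.814
Step 3: prox(x) = [-5.8587, 4.6805, -1.8288, -1.0417]
||prox(x)|| = 7.7886
Step 4: Proximal objective.
0.5*||prox-x||^2 = 1.5842
lambda*||prox|| = 13.8637
Total = 15.4478


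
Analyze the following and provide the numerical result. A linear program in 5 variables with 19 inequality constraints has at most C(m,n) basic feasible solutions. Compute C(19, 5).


Each vertex corresponds to some choice of n active constraints out of m, so the number of vertices is at most C(m, n) = m! / (n!(m-n)!).
m = 19, n = 5
Numerator: 19 * 18 * 17 * 16 * 15
Denominator: 5! = 120
C(19, 5) = 11628


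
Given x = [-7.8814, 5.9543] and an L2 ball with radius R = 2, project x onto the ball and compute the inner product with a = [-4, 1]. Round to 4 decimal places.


Step 1: Compute ||x|| (intermediates to 6 decimals).
||x|| = sqrt((-7.8814)^2 + 5.9543^2) = 9.877761
Step 2: Project.
Since ||x|| > R, scale = R/||x|| = 2/9.877761 = 0.202475, proj(x) = scale * x
proj(x) = [-1.595786, 1.205597]
Step 3: Dot product.
a^T * proj(x) = -4*(-1.595786) + 1*1.205597 = 7.5887


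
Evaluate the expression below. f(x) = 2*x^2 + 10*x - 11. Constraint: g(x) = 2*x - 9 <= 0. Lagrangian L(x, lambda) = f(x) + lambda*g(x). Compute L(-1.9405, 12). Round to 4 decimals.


Step 1: Evaluate f(x).
f(-1.9405) = 2*(-1.9405)^2 + 10*(-1.9405) - 11 = -22.8739
Step 2: Evaluate g(x).
g(-1.9405) = 2*-1.9405 - 9 = -12.881
Step 3: Compute Lagrangian.
L = -22.8739 + 12*-12.881 = -177.4459


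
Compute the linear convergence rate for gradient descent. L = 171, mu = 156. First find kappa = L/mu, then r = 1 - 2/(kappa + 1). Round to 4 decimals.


Step 1: Compute the condition number.
kappa = L/mu = 171/156 = 1.0962
Step 2: Compute the convergence rate.
r = 1 - 2/(kappa + 1) = 1 - 2*mu/(L + mu) = (L - mu)/(L + mu) = 15/327 = 0.0459


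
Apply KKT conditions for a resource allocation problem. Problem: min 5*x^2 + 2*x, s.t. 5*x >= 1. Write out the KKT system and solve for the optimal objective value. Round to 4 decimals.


Step 1: Try lambda = 0 (constraint inactive).
x_unc = -2/(2*5) = -0.2
Check: 5*-0.2 = -1.0 < 1 -- violated!
Step 2: Constraint must be active: 5*x = 1
x* = 1/5 = 0.2
lambda = (2*5*0.2 + 2)/5 = 0.8
Step 3: Compute optimal value.
f(x*) = 5*0.2^2 + 2*0.2 = 0.6


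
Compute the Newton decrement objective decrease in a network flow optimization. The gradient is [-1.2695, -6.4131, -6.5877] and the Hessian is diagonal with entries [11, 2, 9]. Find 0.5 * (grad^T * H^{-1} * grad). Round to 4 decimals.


Step 1: H is diagonal, so H^(-1) * g = [-0.1154, -3.2066, -0.732].
Step 2: g^T H^(-1) g = sum_i g_i^2 / H_ii
  = (-1.2695)^2/11 + (-6.4131)^2/2 + (-6.5877)^2/9
  = 0.1465 + 20.5639 + 4.822 = 25.5324
Step 3: Objective decrease = 0.5 * g^T H^(-1) g = 12.7662


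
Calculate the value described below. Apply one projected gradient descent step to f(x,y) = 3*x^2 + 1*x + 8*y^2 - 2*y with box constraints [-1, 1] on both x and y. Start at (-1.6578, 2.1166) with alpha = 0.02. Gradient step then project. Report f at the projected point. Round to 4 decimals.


Step 1: Compute gradient at (-1.6578, 2.1166).
grad_x = 2*3*-1.6578 + 1 = -8.9468
grad_y = 2*8*2.1166 - 2 = 31.8656
Step 2: Gradient step.
x_raw = -1.6578 - 0.02*-8.9468 = -1.4789
y_raw = 2.1166 - 0.02*31.8656 = 1.4793
Step 3: Project onto [-1, 1].
x_proj = clip(-1.4789) = -1.0
y_proj = clip(1.4793) = 1.0
Step 4: Evaluate f.
f(-1.0, 1.0) = 8.0


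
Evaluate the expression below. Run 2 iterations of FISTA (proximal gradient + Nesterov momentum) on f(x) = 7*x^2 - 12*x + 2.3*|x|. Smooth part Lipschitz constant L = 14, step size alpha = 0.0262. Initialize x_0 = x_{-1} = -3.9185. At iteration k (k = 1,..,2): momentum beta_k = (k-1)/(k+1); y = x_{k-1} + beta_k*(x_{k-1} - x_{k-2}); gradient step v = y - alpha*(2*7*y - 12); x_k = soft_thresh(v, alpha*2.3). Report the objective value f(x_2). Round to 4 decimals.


FISTA on f(x) = 7*x^2 - 12*x + 2.3*|x|
L = 14, alpha = 0.0262
Iteration 1: beta = 0.0, y = -3.9185 + 0.0*(-3.9185 + 3.9185) = -3.9185
  grad(y) = -66.859, v = y - alpha*grad = -2.1668
  prox(v) = soft_thresh(-2.1668, 0.0603) = -2.1065
Iteration 2: beta = 0.3333, y = -2.1065 + 0.3333*(-2.1065 + 3.9185) = -1.5025
  grad(y) = -33.0356, v = y - alpha*grad = -0.637
  prox(v) = soft_thresh(-0.637, 0.0603) = -0.5768
f(x_2) = 7*(-0.5768)^2 - 12*(-0.5768) + 2.3*|-0.5768| = 10.5761


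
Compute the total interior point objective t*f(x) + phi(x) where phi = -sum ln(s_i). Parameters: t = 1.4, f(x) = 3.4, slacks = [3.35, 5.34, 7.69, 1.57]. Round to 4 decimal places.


Step 1: Compute log-barrier.
ln values: [1.209, 1.6752, 2.0399, 0.4511]
phi = -(1.209 + 1.6752 + 2.0399 + 0.4511) = -5.3752
Step 2: Compute augmented objective.
t*f(x) = 1.4*3.4 = 4.76
Total = 4.76 - 5.3752 = -0.6152


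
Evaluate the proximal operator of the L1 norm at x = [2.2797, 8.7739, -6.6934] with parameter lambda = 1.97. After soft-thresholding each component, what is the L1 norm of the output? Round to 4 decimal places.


Soft-thresholding with lambda = 1.97:
prox(2.2797) = sign(2.2797)*max(|2.2797| - 1.97, 0) = 0.3097
prox(8.7739) = sign(8.7739)*max(|8.7739| - 1.97, 0) = 6.8039
prox(-6.6934) = sign(-6.6934)*max(|-6.6934| - 1.97, 0) = -4.7234
prox(x) = [0.3097, 6.8039, -4.7234]
||prox(x)||_1 = 0.3097 + 6.8039 + 4.7234 = 11.837


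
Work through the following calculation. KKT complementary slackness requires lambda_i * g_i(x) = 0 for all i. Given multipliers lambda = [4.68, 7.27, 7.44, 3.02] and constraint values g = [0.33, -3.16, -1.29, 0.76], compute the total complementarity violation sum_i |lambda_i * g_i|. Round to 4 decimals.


KKT complementary slackness check:
lambda_1 * g_1 = 4.68 * 0.33 = 1.5444
lambda_2 * g_2 = 7.27 * -3.16 = -22.9732
lambda_3 * g_3 = 7.44 * -1.29 = -9.5976
lambda_4 * g_4 = 3.02 * 0.76 = 2.2952
Total violation = 1.5444 + 22.9732 + 9.5976 + 2.2952 = 36.4104


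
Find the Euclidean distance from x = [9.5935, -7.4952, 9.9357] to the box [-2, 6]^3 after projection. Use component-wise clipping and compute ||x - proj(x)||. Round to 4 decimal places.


Project each component onto [-2, 6].
clip(9.5935) = 6.0, clip(-7.4952) = -2.0, clip(9.9357) = 6.0
Projection = [6.0, -2.0, 6.0]
Squared diffs: [12.9132, 30.1972, 15.4897]
Distance = sqrt(58.6001) = 7.6551


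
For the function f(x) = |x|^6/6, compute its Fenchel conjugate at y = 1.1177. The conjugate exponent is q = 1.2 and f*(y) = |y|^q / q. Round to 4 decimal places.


The conjugate exponent q satisfies 1/p + 1/q = 1.
p = 6, so q = 6/(6 - 1) = 1.2
|y|^q = 1.1177^1.2 = 1.1429
f*(1.1177) = 1.1429 / 1.2 = 0.9524


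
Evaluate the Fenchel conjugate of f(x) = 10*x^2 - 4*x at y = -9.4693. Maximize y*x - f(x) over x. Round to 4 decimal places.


f*(y) = sup_x {y*x - a*x^2 - b*x} = sup_x {(y-b)*x - a*x^2}
FOC: (y - b) - 2a*x = 0 => x* = (y - b)/(2a)
x* = (-9.4693 + 4)/(2*10) = -0.2735
f*(-9.4693) = (y-b)^2/(4a) = (-9.4693 + 4)^2/(4*10)
= 29.9132/40 = 0.7478


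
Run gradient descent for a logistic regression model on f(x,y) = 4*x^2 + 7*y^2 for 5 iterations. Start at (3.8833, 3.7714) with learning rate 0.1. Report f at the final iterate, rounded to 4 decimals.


Gradient descent on f(x,y) = 4*x^2 + 7*y^2.
Starting point: (3.8833, 3.7714), alpha = 0.1
Step 1: grad_x = 2*4*3.8833 = 31.0664, grad_y = 2*7*3.7714 = 52.7996
  x_1 = 3.8833 - 0.1*31.0664 = 0.7767
  y_1 = 3.7714 - 0.1*52.7996 = -1.5086
Step 2: grad_x = 2*4*0.7767 = 6.2133, grad_y = 2*7*-1.5086 = -21.1198
  x_2 = 0.7767 - 0.1*6.2133 = 0.1553
  y_2 = -1.5086 - 0.1*-21.1198 = 0.6034
Step 3: grad_x = 2*4*0.1553 = 1.2427, grad_y = 2*7*0.6034 = 8.4479
  x_3 = 0.1553 - 0.1*1.2427 = 0.0311
  y_3 = 0.6034 - 0.1*8.4479 = -0.2414
Step 4: grad_x = 2*4*0.0311 = 0.2485, grad_y = 2*7*-0.2414 = -3.3792
  x_4 = 0.0311 - 0.1*0.2485 = 0.0062
  y_4 = -0.2414 - 0.1*-3.3792 = 0.0965
Step 5: grad_x = 2*4*0.0062 = 0.0497, grad_y = 2*7*0.0965 = 1.3517
  x_5 = 0.0062 - 0.1*0.0497 = 0.0012
  y_5 = 0.0965 - 0.1*1.3517 = -0.0386
f(0.0012, -0.0386) = 4*0.0012^2 + 7*(-0.0386)^2 = 0.0104


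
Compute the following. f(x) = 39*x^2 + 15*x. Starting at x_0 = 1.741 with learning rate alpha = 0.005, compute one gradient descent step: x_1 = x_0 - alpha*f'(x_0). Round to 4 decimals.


We compute the gradient at x_0 and apply the update.
f'(x) = 78*x + 15
f'(1.741) = 78*1.741 + 15 = 150.798
x_1 = 1.741 - 0.005*150.798 = 0.987


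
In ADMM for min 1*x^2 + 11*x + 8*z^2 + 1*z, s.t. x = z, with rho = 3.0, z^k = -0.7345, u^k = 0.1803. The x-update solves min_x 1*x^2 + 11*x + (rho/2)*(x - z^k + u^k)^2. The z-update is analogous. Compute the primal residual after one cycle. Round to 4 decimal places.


ADMM iteration with rho = 3.0, z^k = -0.7345, u^k = 0.1803
Step 1: x-update.
Minimize 1*x^2 + 11*x + (3.0/2)*(x + 0.7345 + 0.1803)^2
FOC: (2*1 + 3.0)*x = -11 + 3.0*(-0.7345 - 0.1803)
x^{k+1} = -2.7489
Step 2: z-update.
Minimize 8*z^2 + 1*z + (3.0/2)*(-2.7489 - z + 0.1803)^2
FOC: (2*8 + 3.0)*z = -1 + 3.0*(-2.7489 + 0.1803)
z^{k+1} = -0.4582
Step 3: u-update.
u^{k+1} = 0.1803 - 2.7489 + 0.4582 = -2.1104
Step 4: Primal residual = |-2.7489 + 0.4582| = 2.2907


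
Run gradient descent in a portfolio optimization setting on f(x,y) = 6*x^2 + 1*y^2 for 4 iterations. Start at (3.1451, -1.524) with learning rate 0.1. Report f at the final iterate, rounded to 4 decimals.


Gradient descent on f(x,y) = 6*x^2 + 1*y^2.
Starting point: (3.1451, -1.524), alpha = 0.1
Step 1: grad_x = 2*6*3.1451 = 37.7412, grad_y = 2*1*-1.524 = -3.048
  x_1 = 3.1451 - 0.1*37.7412 = -0.629
  y_1 = -1.524 - 0.1*-3.048 = -1.2192
Step 2: grad_x = 2*6*-0.629 = -7.5482, grad_y = 2*1*-1.2192 = -2.4384
  x_2 = -0.629 - 0.1*-7.5482 = 0.1258
  y_2 = -1.2192 - 0.1*-2.4384 = -0.9754
Step 3: grad_x = 2*6*0.1258 = 1.5096, grad_y = 2*1*-0.9754 = -1.9507
  x_3 = 0.1258 - 0.1*1.5096 = -0.0252
  y_3 = -0.9754 - 0.1*-1.9507 = -0.7803
Step 4: grad_x = 2*6*-0.0252 = -0.3019, grad_y = 2*1*-0.7803 = -1.5606
  x_4 = -0.0252 - 0.1*-0.3019 = 0.005
  y_4 = -0.7803 - 0.1*-1.5606 = -0.6242
f(0.005, -0.6242) = 6*0.005^2 + 1*(-0.6242)^2 = 0.3898


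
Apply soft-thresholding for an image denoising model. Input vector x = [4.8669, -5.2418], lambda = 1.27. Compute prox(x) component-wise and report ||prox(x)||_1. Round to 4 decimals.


Soft-thresholding with lambda = 1.27:
prox(4.8669) = sign(4.8669)*max(|4.8669| - 1.27, 0) = 3.5969
prox(-5.2418) = sign(-5.2418)*max(|-5.2418| - 1.27, 0) = -3.9718
prox(x) = [3.5969, -3.9718]
||prox(x)||_1 = 3.5969 + 3.9718 = 7.5687


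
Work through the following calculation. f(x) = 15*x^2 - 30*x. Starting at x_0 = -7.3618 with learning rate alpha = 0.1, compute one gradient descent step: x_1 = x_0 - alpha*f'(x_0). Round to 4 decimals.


We compute the gradient at x_0 and apply the update.
f'(x) = 30*x - 30
f'(-7.3618) = 30*-7.3618 - 30 = -250.854
x_1 = -7.3618 - 0.1*-250.854 = 17.7236


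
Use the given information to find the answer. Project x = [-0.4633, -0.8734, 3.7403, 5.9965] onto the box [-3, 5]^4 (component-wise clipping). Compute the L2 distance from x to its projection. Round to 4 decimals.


Project each component onto [-3, 5].
clip(-0.4633) = -0.4633, clip(-0.8734) = -0.8734, clip(3.7403) = 3.7403, clip(5.9965) = 5.0
Projection = [-0.4633, -0.8734, 3.7403, 5.0]
Squared diffs: [0.0, 0.0, 0.0, 0.993]
Distance = sqrt(0.993) = 0.9965


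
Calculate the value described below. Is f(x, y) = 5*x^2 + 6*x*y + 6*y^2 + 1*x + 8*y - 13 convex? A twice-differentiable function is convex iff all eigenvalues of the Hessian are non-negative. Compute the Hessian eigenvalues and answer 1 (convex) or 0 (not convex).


The Hessian of f(x,y) = 5*x^2 + 6*x*y + 6*y^2 + 1*x + 8*y - 13 is:
H = [[10, 6], [6, 12]]
Trace = 10 + 12 = 22
Determinant = 10*12 - (6)^2 = 84
Discriminant = (22)^2 - 4*84 = 148.0
Eigenvalues: lambda_1 = 4.9172, lambda_2 = 17.0828
The function is convex.

1


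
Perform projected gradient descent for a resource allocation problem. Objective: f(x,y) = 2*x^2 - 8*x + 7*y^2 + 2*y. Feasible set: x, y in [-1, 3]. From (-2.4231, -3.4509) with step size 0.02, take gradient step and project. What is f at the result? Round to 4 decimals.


Step 1: Compute gradient at (-2.4231, -3.4509).
grad_x = 2*2*-2.4231 - 8 = -17.6924
grad_y = 2*7*-3.4509 + 2 = -46.3126
Step 2: Gradient step.
x_raw = -2.4231 - 0.02*-17.6924 = -2.0693
y_raw = -3.4509 - 0.02*-46.3126 = -2.5246
Step 3: Project onto [-1, 3].
x_proj = clip(-2.0693) = -1.0
y_proj = clip(-2.5246) = -1.0
Step 4: Evaluate f.
f(-1.0, -1.0) = 15.0


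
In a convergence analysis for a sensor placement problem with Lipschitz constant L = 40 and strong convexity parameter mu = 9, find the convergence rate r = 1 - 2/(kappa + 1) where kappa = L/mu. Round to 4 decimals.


Step 1: Compute the condition number.
kappa = L/mu = 40/9 = 4.4444
Step 2: Compute the convergence rate.
r = 1 - 2/(kappa + 1) = 1 - 2*mu/(L + mu) = (L - mu)/(L + mu) = 31/49 = 0.6327


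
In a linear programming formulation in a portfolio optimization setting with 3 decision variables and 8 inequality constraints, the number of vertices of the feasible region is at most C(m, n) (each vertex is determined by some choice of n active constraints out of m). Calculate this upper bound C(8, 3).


Each vertex corresponds to some choice of n active constraints out of m, so the number of vertices is at most C(m, n) = m! / (n!(m-n)!).
m = 8, n = 3
Numerator: 8 * 7 * 6
Denominator: 3! = 6
C(8, 3) = 56


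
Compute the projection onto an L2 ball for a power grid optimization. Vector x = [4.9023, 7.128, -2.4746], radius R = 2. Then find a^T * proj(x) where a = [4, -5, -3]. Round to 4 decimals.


Step 1: Compute ||x|| (intermediates to 6 decimals).
||x|| = sqrt(4.9023^2 + 7.128^2 + (-2.4746)^2) = 8.998032
Step 2: Project.
Since ||x|| > R, scale = R/||x|| = 2/8.998032 = 0.222271, proj(x) = scale * x
proj(x) = [1.089639, 1.584348, -0.550032]
Step 3: Dot product.
a^T * proj(x) = 4*1.089639 - 5*1.584348 - 3*(-0.550032) = -1.9131


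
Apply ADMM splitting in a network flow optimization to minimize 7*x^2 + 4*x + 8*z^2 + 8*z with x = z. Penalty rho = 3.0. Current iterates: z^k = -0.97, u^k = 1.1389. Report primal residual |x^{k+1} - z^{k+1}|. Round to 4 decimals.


ADMM iteration with rho = 3.0, z^k = -0.97, u^k = 1.1389
Step 1: x-update.
Minimize 7*x^2 + 4*x + (3.0/2)*(x + 0.97 + 1.1389)^2
FOC: (2*7 + 3.0)*x = -4 + 3.0*(-0.97 - 1.1389)
x^{k+1} = -0.6075
Step 2: z-update.
Minimize 8*z^2 + 8*z + (3.0/2)*(-0.6075 - z + 1.1389)^2
FOC: (2*8 + 3.0)*z = -8 + 3.0*(-0.6075 + 1.1389)
z^{k+1} = -0.3371
Step 3: u-update.
u^{k+1} = 1.1389 - 0.6075 + 0.3371 = 0.8686
Step 4: Primal residual = |-0.6075 + 0.3371| = 0.2703


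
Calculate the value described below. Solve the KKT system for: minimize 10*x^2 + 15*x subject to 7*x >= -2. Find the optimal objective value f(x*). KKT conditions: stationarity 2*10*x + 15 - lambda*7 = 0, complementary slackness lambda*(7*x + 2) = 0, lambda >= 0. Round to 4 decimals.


Step 1: Try lambda = 0 (constraint inactive).
x_unc = -15/(2*10) = -0.75
Check: 7*-0.75 = -5.25 < -2 -- violated!
Step 2: Constraint must be active: 7*x = -2
x* = -2/7 = -0.2857 (rounded; the exact value -2/7 is used below)
lambda = (2*10*(-2/7) + 15)/7 = 1.3265
Step 3: Compute optimal value.
f(x*) = 10*(-2/7)^2 + 15*(-2/7) = -3.4694


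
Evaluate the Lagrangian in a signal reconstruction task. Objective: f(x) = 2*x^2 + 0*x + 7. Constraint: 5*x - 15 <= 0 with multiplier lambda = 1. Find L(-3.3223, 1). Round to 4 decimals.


Step 1: Evaluate f(x).
f(-3.3223) = 2*(-3.3223)^2 + 0*(-3.3223) + 7 = 29.0754
Step 2: Evaluate g(x).
g(-3.3223) = 5*-3.3223 - 15 = -31.6115
Step 3: Compute Lagrangian.
L = 29.0754 + 1*-31.6115 = -2.5361


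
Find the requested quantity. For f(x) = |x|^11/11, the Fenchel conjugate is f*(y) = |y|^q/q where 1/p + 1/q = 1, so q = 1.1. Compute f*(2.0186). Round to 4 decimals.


The conjugate exponent q satisfies 1/p + 1/q = 1.
p = 11, so q = 11/(11 - 1) = 1.1
|y|^q = 2.0186^1.1 = 2.1655
f*(2.0186) = 2.1655 / 1.1 = 1.9686


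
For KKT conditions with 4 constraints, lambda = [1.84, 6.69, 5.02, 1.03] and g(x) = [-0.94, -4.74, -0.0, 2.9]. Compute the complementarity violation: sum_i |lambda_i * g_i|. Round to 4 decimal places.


KKT complementary slackness check:
lambda_1 * g_1 = 1.84 * -0.94 = -1.7296
lambda_2 * g_2 = 6.69 * -4.74 = -31.7106
lambda_3 * g_3 = 5.02 * -0.0 = -0.0
lambda_4 * g_4 = 1.03 * 2.9 = 2.987
Total violation = 1.7296 + 31.7106 + 0.0 + 2.987 = 36.4272


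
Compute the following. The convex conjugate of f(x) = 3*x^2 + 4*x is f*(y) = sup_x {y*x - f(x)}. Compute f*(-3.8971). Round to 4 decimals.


f*(y) = sup_x {y*x - a*x^2 - b*x} = sup_x {(y-b)*x - a*x^2}
FOC: (y - b) - 2a*x = 0 => x* = (y - b)/(2a)
x* = (-3.8971 - 4)/(2*3) = -1.3162
f*(-3.8971) = (y-b)^2/(4a) = (-3.8971 - 4)^2/(4*3)
= 62.3642/12 = 5.197


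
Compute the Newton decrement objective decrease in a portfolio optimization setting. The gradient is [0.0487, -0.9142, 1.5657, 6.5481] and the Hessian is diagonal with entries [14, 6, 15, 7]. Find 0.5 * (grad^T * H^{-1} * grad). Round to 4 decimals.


Step 1: H is diagonal, so H^(-1) * g = [0.0035, -0.1524, 0.1044, 0.9354].
Step 2: g^T H^(-1) g = sum_i g_i^2 / H_ii
  = (0.0487)^2/14 + (-0.9142)^2/6 + (1.5657)^2/15 + (6.5481)^2/7
  = 0.0002 + 0.1393 + 0.1634 + 6.1254 = 6.4283
Step 3: Objective decrease = 0.5 * g^T H^(-1) g = 3.2141


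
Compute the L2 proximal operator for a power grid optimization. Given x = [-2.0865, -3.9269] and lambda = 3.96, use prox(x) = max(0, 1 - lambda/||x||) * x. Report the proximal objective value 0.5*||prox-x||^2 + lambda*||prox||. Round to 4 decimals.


Step 1: Compute ||x||.
||x|| = 4.4468
Step 2: Compute scaling factor.
scale = max(0, 1 - 3.96/4.4468) = 0.1095
Step 3: prox(x) = [-0.2284, -0.4299]
||prox(x)|| = 0.4868
Step 4: Proximal objective.
0.5*||prox-x||^2 = 7.8408
lambda*||prox|| = 1.9277
Total = 9.7685


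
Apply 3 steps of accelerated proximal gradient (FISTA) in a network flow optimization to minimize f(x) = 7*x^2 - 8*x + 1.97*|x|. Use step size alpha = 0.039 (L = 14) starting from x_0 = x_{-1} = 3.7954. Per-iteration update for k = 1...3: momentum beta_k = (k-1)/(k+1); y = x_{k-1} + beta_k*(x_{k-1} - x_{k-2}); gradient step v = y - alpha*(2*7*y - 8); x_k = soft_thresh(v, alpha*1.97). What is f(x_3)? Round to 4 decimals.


FISTA on f(x) = 7*x^2 - 8*x + 1.97*|x|
L = 14, alpha = 0.039
Iteration 1: beta = 0.0, y = 3.7954 + 0.0*(3.7954 - 3.7954) = 3.7954
  grad(y) = 45.1356, v = y - alpha*grad = 2.0351
  prox(v) = soft_thresh(2.0351, 0.0768) = 1.9583
Iteration 2: beta = 0.3333, y = 1.9583 + 0.3333*(1.9583 - 3.7954) = 1.3459
  grad(y) = 10.8427, v = y - alpha*grad = 0.923
  prox(v) = soft_thresh(0.923, 0.0768) = 0.8462
Iteration 3: beta = 0.5, y = 0.8462 + 0.5*(0.8462 - 1.9583) = 0.2902
  grad(y) = -3.9375, v = y - alpha*grad = 0.4437
  prox(v) = soft_thresh(0.4437, 0.0768) = 0.3669
f(x_3) = 7*0.3669^2 - 8*0.3669 + 1.97*|0.3669| = -1.2701


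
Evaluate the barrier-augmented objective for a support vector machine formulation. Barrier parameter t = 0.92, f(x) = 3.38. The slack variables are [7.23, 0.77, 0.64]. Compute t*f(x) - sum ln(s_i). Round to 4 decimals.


Step 1: Compute log-barrier.
ln values: [1.9782, -0.2614, -0.4463]
phi = -(1.9782 - 0.2614 - 0.4463) = -1.2706
Step 2: Compute augmented objective.
t*f(x) = 0.92*3.38 = 3.1096
Total = 3.1096 - 1.2706 = 1.839


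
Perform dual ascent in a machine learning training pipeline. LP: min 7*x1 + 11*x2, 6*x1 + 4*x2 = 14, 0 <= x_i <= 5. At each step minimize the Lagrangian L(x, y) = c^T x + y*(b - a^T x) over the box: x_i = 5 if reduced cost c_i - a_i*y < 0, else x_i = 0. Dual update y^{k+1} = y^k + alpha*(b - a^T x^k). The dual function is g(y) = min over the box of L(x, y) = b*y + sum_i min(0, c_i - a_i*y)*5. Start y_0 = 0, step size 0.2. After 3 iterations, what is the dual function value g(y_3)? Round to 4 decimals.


Dual ascent for LP: min 7*x1 + 11*x2, 6*x1 + 4*x2 = 14, 0 <= x_i <= 5
Step 1: y^k = 0.0, reduced costs: (7.0, 11.0)
  x^k = (0.0, 0.0), subgradient = b - a^T x = 14.0
  y^{k+1} = 0.0 + 0.2*14.0 = 2.8
Step 2: y^k = 2.8, reduced costs: (-9.8, -0.2)
  x^k = (5.0, 5.0), subgradient = b - a^T x = -36.0
  y^{k+1} = 2.8 + 0.2*-36.0 = -4.4
Step 3: y^k = -4.4, reduced costs: (33.4, 28.6)
  x^k = (0.0, 0.0), subgradient = b - a^T x = 14.0
  y^{k+1} = -4.4 + 0.2*14.0 = -1.6
Dual objective at y_3 = -1.6: reduced costs (16.6, 17.4), box minimizer x = (0.0, 0.0)
g(y_3) = b*y + (c1 - a1*y)*x1 + (c2 - a2*y)*x2 = 14*(-1.6) + 16.6*0.0 + 17.4*0.0 = -22.4 + 0.0 + 0.0 = -22.4


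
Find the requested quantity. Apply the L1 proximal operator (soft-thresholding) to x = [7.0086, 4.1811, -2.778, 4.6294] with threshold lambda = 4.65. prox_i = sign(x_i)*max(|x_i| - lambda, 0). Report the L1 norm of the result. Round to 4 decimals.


Soft-thresholding with lambda = 4.65:
prox(7.0086) = sign(7.0086)*max(|7.0086| - 4.65, 0) = 2.3586
prox(4.1811) = sign(4.1811)*max(|4.1811| - 4.65, 0) = 0.0
prox(-2.778) = sign(-2.778)*max(|-2.778| - 4.65, 0) = 0.0
prox(4.6294) = sign(4.6294)*max(|4.6294| - 4.65, 0) = 0.0
prox(x) = [2.3586, 0.0, 0.0, 0.0]
||prox(x)||_1 = 2.3586 + 0.0 + 0.0 + 0.0 = 2.3586


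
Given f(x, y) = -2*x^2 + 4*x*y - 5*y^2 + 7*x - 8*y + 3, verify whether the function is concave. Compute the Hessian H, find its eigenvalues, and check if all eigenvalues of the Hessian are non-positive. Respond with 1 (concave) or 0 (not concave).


The Hessian of f(x,y) = -2*x^2 + 4*x*y - 5*y^2 + 7*x - 8*y + 3 is:
H = [[-4, 4], [4, -10]]
Trace = -4 - 10 = -14
Determinant = -4*-10 - (4)^2 = 24
Discriminant = (-14)^2 - 4*24 = 100.0
Eigenvalues: lambda_1 = -12.0, lambda_2 = -2.0
The function is concave.

1


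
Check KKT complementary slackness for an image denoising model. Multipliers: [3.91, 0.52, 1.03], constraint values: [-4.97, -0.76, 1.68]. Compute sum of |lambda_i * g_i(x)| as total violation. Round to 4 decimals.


KKT complementary slackness check:
lambda_1 * g_1 = 3.91 * -4.97 = -19.4327
lambda_2 * g_2 = 0.52 * -0.76 = -0.3952
lambda_3 * g_3 = 1.03 * 1.68 = 1.7304
Total violation = 19.4327 + 0.3952 + 1.7304 = 21.5583


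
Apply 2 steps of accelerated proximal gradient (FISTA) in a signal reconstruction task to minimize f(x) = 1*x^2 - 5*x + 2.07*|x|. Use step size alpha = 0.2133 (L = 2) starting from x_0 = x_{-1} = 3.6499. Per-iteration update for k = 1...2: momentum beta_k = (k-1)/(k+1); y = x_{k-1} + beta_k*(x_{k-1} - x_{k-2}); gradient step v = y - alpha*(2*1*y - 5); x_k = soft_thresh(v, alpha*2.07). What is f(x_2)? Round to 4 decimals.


FISTA on f(x) = 1*x^2 - 5*x + 2.07*|x|
L = 2, alpha = 0.2133
Iteration 1: beta = 0.0, y = 3.6499 + 0.0*(3.6499 - 3.6499) = 3.6499
  grad(y) = 2.2998, v = y - alpha*grad = 3.1594
  prox(v) = soft_thresh(3.1594, 0.4415) = 2.7178
Iteration 2: beta = 0.3333, y = 2.7178 + 0.3333*(2.7178 - 3.6499) = 2.4071
  grad(y) = -0.1857, v = y - alpha*grad = 2.4467
  prox(v) = soft_thresh(2.4467, 0.4415) = 2.0052
f(x_2) = 1*2.0052^2 - 5*2.0052 + 2.07*|2.0052| = -1.8544


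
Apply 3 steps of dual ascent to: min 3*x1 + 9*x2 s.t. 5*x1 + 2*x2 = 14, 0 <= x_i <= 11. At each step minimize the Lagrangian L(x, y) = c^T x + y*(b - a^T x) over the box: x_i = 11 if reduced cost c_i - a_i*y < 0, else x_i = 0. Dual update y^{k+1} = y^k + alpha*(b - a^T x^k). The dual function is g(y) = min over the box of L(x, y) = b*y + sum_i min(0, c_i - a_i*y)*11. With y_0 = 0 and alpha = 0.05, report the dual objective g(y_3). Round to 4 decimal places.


Dual ascent for LP: min 3*x1 + 9*x2, 5*x1 + 2*x2 = 14, 0 <= x_i <= 11
Step 1: y^k = 0.0, reduced costs: (3.0, 9.0)
  x^k = (0.0, 0.0), subgradient = b - a^T x = 14.0
  y^{k+1} = 0.0 + 0.05*14.0 = 0.7
Step 2: y^k = 0.7, reduced costs: (-0.5, 7.6)
  x^k = (11.0, 0.0), subgradient = b - a^T x = -41.0
  y^{k+1} = 0.7 + 0.05*-41.0 = -1.35
Step 3: y^k = -1.35, reduced costs: (9.75, 11.7)
  x^k = (0.0, 0.0), subgradient = b - a^T x = 14.0
  y^{k+1} = -1.35 + 0.05*14.0 = -0.65
Dual objective at y_3 = -0.65: reduced costs (6.25, 10.3), box minimizer x = (0.0, 0.0)
g(y_3) = b*y + (c1 - a1*y)*x1 + (c2 - a2*y)*x2 = 14*(-0.65) + 6.25*0.0 + 10.3*0.0 = -9.1 + 0.0 + 0.0 = -9.1


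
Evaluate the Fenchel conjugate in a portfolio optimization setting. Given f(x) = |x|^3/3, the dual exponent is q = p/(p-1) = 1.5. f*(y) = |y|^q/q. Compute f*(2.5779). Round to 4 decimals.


The conjugate exponent q satisfies 1/p + 1/q = 1.
p = 3, so q = 3/(3 - 1) = 1.5
|y|^q = 2.5779^1.5 = 4.139
f*(2.5779) = 4.139 / 1.5 = 2.7594


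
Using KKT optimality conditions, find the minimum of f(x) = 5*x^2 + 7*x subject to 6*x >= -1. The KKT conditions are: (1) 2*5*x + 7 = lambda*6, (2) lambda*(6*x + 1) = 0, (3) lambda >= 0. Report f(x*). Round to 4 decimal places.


Step 1: Try lambda = 0 (constraint inactive).
x_unc = -7/(2*5) = -0.7
Check: 6*-0.7 = -4.2 < -1 -- violated!
Step 2: Constraint must be active: 6*x = -1
x* = -1/6 = -0.1667 (rounded; the exact value -1/6 is used below)
lambda = (2*5*(-1/6) + 7)/6 = 0.8889
Step 3: Compute optimal value.
f(x*) = 5*(-1/6)^2 + 7*(-1/6) = -1.0278


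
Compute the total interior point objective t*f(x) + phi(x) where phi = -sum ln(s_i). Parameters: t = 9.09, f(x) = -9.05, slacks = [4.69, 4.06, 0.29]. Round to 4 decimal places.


Step 1: Compute log-barrier.
ln values: [1.5454, 1.4012, -1.2379]
phi = -(1.5454 + 1.4012 - 1.2379) = -1.7087
Step 2: Compute augmented objective.
t*f(x) = 9.09*-9.05 = -82.2645
Total = -82.2645 - 1.7087 = -83.9732


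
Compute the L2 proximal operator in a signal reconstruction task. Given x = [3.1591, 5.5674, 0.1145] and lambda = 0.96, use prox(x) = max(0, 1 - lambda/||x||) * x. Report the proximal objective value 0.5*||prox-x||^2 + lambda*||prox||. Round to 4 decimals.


Step 1: Compute ||x||.
||x|| = 6.4023
Step 2: Compute scaling factor.
scale = max(0, 1 - 0.96/6.4023) = 0.8501
Step 3: prox(x) = [2.6854, 4.7326, 0.0973]
||prox(x)|| = 5.4423
Step 4: Proximal objective.
0.5*||prox-x||^2 = 0.4608
lambda*||prox|| = 5.2246
Total = 5.6854


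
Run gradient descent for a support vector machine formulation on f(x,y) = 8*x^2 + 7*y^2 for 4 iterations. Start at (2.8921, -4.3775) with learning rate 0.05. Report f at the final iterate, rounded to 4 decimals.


Gradient descent on f(x,y) = 8*x^2 + 7*y^2.
Starting point: (2.8921, -4.3775), alpha = 0.05
Step 1: grad_x = 2*8*2.8921 = 46.2736, grad_y = 2*7*-4.3775 = -61.285
  x_1 = 2.8921 - 0.05*46.2736 = 0.5784
  y_1 = -4.3775 - 0.05*-61.285 = -1.3133
Step 2: grad_x = 2*8*0.5784 = 9.2547, grad_y = 2*7*-1.3133 = -18.3855
  x_2 = 0.5784 - 0.05*9.2547 = 0.1157
  y_2 = -1.3133 - 0.05*-18.3855 = -0.394
Step 3: grad_x = 2*8*0.1157 = 1.8509, grad_y = 2*7*-0.394 = -5.5157
  x_3 = 0.1157 - 0.05*1.8509 = 0.0231
  y_3 = -0.394 - 0.05*-5.5157 = -0.1182
Step 4: grad_x = 2*8*0.0231 = 0.3702, grad_y = 2*7*-0.1182 = -1.6547
  x_4 = 0.0231 - 0.05*0.3702 = 0.0046
  y_4 = -0.1182 - 0.05*-1.6547 = -0.0355
f(0.0046, -0.0355) = 8*0.0046^2 + 7*(-0.0355)^2 = 0.009


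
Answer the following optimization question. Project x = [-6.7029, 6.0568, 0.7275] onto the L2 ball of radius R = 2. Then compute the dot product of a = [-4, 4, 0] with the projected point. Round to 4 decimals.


Step 1: Compute ||x|| (intermediates to 6 decimals).
||x|| = sqrt((-6.7029)^2 + 6.0568^2 + 0.7275^2) = 9.063275
Step 2: Project.
Since ||x|| > R, scale = R/||x|| = 2/9.063275 = 0.220671, proj(x) = scale * x
proj(x) = [-1.479136, 1.33656, 0.160538]
Step 3: Dot product.
a^T * proj(x) = -4*(-1.479136) + 4*1.33656 + 0*0.160538 = 11.2628


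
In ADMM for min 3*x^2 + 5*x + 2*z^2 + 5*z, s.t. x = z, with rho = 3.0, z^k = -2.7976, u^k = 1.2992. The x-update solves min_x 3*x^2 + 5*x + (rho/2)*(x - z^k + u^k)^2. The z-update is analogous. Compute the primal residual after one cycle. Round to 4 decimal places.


ADMM iteration with rho = 3.0, z^k = -2.7976, u^k = 1.2992
Step 1: x-update.
Minimize 3*x^2 + 5*x + (3.0/2)*(x + 2.7976 + 1.2992)^2
FOC: (2*3 + 3.0)*x = -5 + 3.0*(-2.7976 - 1.2992)
x^{k+1} = -1.9212
Step 2: z-update.
Minimize 2*z^2 + 5*z + (3.0/2)*(-1.9212 - z + 1.2992)^2
FOC: (2*2 + 3.0)*z = -5 + 3.0*(-1.9212 + 1.2992)
z^{k+1} = -0.9808
Step 3: u-update.
u^{k+1} = 1.2992 - 1.9212 + 0.9808 = 0.3589
Step 4: Primal residual = |-1.9212 + 0.9808| = 0.9403


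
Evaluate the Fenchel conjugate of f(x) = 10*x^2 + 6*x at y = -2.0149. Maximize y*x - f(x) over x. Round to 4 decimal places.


f*(y) = sup_x {y*x - a*x^2 - b*x} = sup_x {(y-b)*x - a*x^2}
FOC: (y - b) - 2a*x = 0 => x* = (y - b)/(2a)
x* = (-2.0149 - 6)/(2*10) = -0.4007
f*(-2.0149) = (y-b)^2/(4a) = (-2.0149 - 6)^2/(4*10)
= 64.2386/40 = 1.606


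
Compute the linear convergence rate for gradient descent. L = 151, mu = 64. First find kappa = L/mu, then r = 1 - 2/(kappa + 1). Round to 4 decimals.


Step 1: Compute the condition number.
kappa = L/mu = 151/64 = 2.3594
Step 2: Compute the convergence rate.
r = 1 - 2/(kappa + 1) = 1 - 2*mu/(L + mu) = (L - mu)/(L + mu) = 87/215 = 0.4047


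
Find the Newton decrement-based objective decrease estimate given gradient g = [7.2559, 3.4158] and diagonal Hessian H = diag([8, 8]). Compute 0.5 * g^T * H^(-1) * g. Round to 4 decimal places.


Step 1: H is diagonal, so H^(-1) * g = [0.907, 0.427].
Step 2: g^T H^(-1) g = sum_i g_i^2 / H_ii
  = (7.2559)^2/8 + (3.4158)^2/8
  = 6.581 + 1.4585 = 8.0395
Step 3: Objective decrease = 0.5 * g^T H^(-1) g = 4.0197


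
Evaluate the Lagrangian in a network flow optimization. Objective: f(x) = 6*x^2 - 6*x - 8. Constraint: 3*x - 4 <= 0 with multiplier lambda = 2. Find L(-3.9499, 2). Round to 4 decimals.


Step 1: Evaluate f(x).
f(-3.9499) = 6*(-3.9499)^2 - 6*(-3.9499) - 8 = 109.3097
Step 2: Evaluate g(x).
g(-3.9499) = 3*-3.9499 - 4 = -15.8497
Step 3: Compute Lagrangian.
L = 109.3097 + 2*-15.8497 = 77.6103


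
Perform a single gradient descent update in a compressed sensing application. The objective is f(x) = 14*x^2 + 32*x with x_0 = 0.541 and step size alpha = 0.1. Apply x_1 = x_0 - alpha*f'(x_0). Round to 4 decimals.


We compute the gradient at x_0 and apply the update.
f'(x) = 28*x + 32
f'(0.541) = 28*0.541 + 32 = 47.148
x_1 = 0.541 - 0.1*47.148 = -4.1738


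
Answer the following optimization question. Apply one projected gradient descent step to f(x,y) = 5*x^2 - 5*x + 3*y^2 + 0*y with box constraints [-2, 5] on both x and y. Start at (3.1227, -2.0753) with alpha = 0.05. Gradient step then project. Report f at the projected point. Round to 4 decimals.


Step 1: Compute gradient at (3.1227, -2.0753).
grad_x = 2*5*3.1227 - 5 = 26.227
grad_y = 2*3*-2.0753 + 0 = -12.4518
Step 2: Gradient step.
x_raw = 3.1227 - 0.05*26.227 = 1.8114
y_raw = -2.0753 - 0.05*-12.4518 = -1.4527
Step 3: Project onto [-2, 5].
x_proj = clip(1.8114) = 1.8114
y_proj = clip(-1.4527) = -1.4527
Step 4: Evaluate f.
f(1.8114, -1.4527) = 13.6793


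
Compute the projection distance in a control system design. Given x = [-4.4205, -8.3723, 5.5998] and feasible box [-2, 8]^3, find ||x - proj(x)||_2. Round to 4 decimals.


Project each component onto [-2, 8].
clip(-4.4205) = -2.0, clip(-8.3723) = -2.0, clip(5.5998) = 5.5998
Projection = [-2.0, -2.0, 5.5998]
Squared diffs: [5.8588, 40.6062, 0.0]
Distance = sqrt(46.465) = 6.8165


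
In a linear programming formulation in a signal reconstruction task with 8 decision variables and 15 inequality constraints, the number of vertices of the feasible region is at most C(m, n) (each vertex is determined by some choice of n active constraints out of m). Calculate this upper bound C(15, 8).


Each vertex corresponds to some choice of n active constraints out of m, so the number of vertices is at most C(m, n) = m! / (n!(m-n)!).
m = 15, n = 8
Numerator: 15 * 14 * 13 * 12 * 11 * 10 * 9 * 8
Denominator: 8! = 40320
C(15, 8) = 6435


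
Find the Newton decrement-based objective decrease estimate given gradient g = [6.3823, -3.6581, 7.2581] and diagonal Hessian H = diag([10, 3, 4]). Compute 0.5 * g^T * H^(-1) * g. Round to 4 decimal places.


Step 1: H is diagonal, so H^(-1) * g = [0.6382, -1.2194, 1.8145].
Step 2: g^T H^(-1) g = sum_i g_i^2 / H_ii
  = (6.3823)^2/10 + (-3.6581)^2/3 + (7.2581)^2/4
  = 4.0734 + 4.4606 + 13.17 = 21.7039
Step 3: Objective decrease = 0.5 * g^T H^(-1) g = 10.852


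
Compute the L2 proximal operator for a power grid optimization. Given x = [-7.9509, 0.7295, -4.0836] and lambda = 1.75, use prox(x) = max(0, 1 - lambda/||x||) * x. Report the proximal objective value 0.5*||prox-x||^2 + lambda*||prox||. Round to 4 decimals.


Step 1: Compute ||x||.
||x|| = 8.968
Step 2: Compute scaling factor.
scale = max(0, 1 - 1.75/8.968) = 0.8049
Step 3: prox(x) = [-6.3994, 0.5871, -3.2867]
||prox(x)|| = 7.218
Step 4: Proximal objective.
0.5*||prox-x||^2 = 1.5313
lambda*||prox|| = 12.6315
Total = 14.1627


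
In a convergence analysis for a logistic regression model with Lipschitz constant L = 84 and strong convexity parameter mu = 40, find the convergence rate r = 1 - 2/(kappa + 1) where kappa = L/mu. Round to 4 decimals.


Step 1: Compute the condition number.
kappa = L/mu = 84/40 = 2.1
Step 2: Compute the convergence rate.
r = 1 - 2/(kappa + 1) = 1 - 2*mu/(L + mu) = (L - mu)/(L + mu) = 44/124 = 0.3548


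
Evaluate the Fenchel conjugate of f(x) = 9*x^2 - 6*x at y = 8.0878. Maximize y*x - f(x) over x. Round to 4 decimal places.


f*(y) = sup_x {y*x - a*x^2 - b*x} = sup_x {(y-b)*x - a*x^2}
FOC: (y - b) - 2a*x = 0 => x* = (y - b)/(2a)
x* = (8.0878 + 6)/(2*9) = 0.7827
f*(8.0878) = (y-b)^2/(4a) = (8.0878 + 6)^2/(4*9)
= 198.4661/36 = 5.5129


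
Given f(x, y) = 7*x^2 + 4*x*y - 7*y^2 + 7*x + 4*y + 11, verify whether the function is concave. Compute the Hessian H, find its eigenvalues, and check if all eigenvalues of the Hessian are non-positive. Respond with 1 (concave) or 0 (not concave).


The Hessian of f(x,y) = 7*x^2 + 4*x*y - 7*y^2 + 7*x + 4*y + 11 is:
H = [[14, 4], [4, -14]]
Trace = 14 - 14 = 0
Determinant = 14*-14 - (4)^2 = -212
Discriminant = (0)^2 - 4*-212 = 848.0
Eigenvalues: lambda_1 = -14.5602, lambda_2 = 14.5602
The function is not concave.

0


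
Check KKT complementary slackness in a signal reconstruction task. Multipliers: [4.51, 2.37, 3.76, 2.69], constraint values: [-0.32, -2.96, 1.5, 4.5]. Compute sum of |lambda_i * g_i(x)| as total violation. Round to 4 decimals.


KKT complementary slackness check:
lambda_1 * g_1 = 4.51 * -0.32 = -1.4432
lambda_2 * g_2 = 2.37 * -2.96 = -7.0152
lambda_3 * g_3 = 3.76 * 1.5 = 5.64
lambda_4 * g_4 = 2.69 * 4.5 = 12.105
Total violation = 1.4432 + 7.0152 + 5.64 + 12.105 = 26.2034


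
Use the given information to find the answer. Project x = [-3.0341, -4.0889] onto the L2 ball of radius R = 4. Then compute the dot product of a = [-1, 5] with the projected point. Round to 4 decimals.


Step 1: Compute ||x|| (intermediates to 6 decimals).
||x|| = sqrt((-3.0341)^2 + (-4.0889)^2) = 5.091647
Step 2: Project.
Since ||x|| > R, scale = R/||x|| = 4/5.091647 = 0.7856, proj(x) = scale * x
proj(x) = [-2.383589, -3.21224]
Step 3: Dot product.
a^T * proj(x) = -1*(-2.383589) + 5*(-3.21224) = -13.6776


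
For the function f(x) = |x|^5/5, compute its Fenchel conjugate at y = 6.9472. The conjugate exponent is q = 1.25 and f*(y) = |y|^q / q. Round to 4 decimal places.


The conjugate exponent q satisfies 1/p + 1/q = 1.
p = 5, so q = 5/(5 - 1) = 1.25
|y|^q = 6.9472^1.25 = 11.2788
f*(6.9472) = 11.2788 / 1.25 = 9.023


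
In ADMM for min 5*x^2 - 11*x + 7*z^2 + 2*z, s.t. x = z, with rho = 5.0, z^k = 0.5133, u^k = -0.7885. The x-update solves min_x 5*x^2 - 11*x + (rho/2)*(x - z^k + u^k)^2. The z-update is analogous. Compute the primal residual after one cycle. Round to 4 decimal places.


ADMM iteration with rho = 5.0, z^k = 0.5133, u^k = -0.7885
Step 1: x-update.
Minimize 5*x^2 - 11*x + (5.0/2)*(x - 0.5133 - 0.7885)^2
FOC: (2*5 + 5.0)*x = 11 + 5.0*(0.5133 + 0.7885)
x^{k+1} = 1.1673
Step 2: z-update.
Minimize 7*z^2 + 2*z + (5.0/2)*(1.1673 - z - 0.7885)^2
FOC: (2*7 + 5.0)*z = -2 + 5.0*(1.1673 - 0.7885)
z^{k+1} = -0.0056
Step 3: u-update.
u^{k+1} = -0.7885 + 1.1673 + 0.0056 = 0.3844
Step 4: Primal residual = |1.1673 + 0.0056| = 1.1729


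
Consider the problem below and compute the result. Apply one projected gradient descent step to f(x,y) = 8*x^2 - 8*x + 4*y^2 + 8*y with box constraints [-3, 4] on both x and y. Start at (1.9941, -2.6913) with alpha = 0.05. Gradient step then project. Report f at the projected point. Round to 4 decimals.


Step 1: Compute gradient at (1.9941, -2.6913).
grad_x = 2*8*1.9941 - 8 = 23.9056
grad_y = 2*4*-2.6913 + 8 = -13.5304
Step 2: Gradient step.
x_raw = 1.9941 - 0.05*23.9056 = 0.7988
y_raw = -2.6913 - 0.05*-13.5304 = -2.0148
Step 3: Project onto [-3, 4].
x_proj = clip(0.7988) = 0.7988
y_proj = clip(-2.0148) = -2.0148
Step 4: Evaluate f.
f(0.7988, -2.0148) = -1.1665


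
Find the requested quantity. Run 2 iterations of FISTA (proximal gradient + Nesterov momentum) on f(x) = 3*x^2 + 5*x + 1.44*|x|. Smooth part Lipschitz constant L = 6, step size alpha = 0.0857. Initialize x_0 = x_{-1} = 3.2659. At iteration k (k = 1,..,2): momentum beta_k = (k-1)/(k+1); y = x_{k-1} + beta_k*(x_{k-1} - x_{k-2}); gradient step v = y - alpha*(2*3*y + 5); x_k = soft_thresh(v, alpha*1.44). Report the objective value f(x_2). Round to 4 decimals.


FISTA on f(x) = 3*x^2 + 5*x + 1.44*|x|
L = 6, alpha = 0.0857
Iteration 1: beta = 0.0, y = 3.2659 + 0.0*(3.2659 - 3.2659) = 3.2659
  grad(y) = 24.5954, v = y - alpha*grad = 1.1581
  prox(v) = soft_thresh(1.1581, 0.1234) = 1.0347
Iteration 2: beta = 0.3333, y = 1.0347 + 0.3333*(1.0347 - 3.2659) = 0.2909
  grad(y) = 6.7455, v = y - alpha*grad = -0.2872
  prox(v) = soft_thresh(-0.2872, 0.1234) = -0.1638
f(x_2) = 3*(-0.1638)^2 + 5*(-0.1638) + 1.44*|-0.1638| = -0.5025


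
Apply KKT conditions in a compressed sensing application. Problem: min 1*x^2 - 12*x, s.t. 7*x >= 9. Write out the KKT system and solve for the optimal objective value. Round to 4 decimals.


Step 1: Try lambda = 0 (constraint inactive).
Stationarity: 2*1*x - 12 = 0
x* = 12/(2*1) = 6.0
Check constraint: 7*6.0 = 42.0 >= 9 -- satisfied.
Step 2: Compute optimal value.
f(x*) = 1*6.0^2 - 12*6.0 = -36.0


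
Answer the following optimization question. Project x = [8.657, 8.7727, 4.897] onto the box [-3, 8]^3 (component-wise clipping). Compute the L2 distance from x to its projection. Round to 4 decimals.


Project each component onto [-3, 8].
clip(8.657) = 8.0, clip(8.7727) = 8.0, clip(4.897) = 4.897
Projection = [8.0, 8.0, 4.897]
Squared diffs: [0.4316, 0.5971, 0.0]
Distance = sqrt(1.0287) = 1.0143


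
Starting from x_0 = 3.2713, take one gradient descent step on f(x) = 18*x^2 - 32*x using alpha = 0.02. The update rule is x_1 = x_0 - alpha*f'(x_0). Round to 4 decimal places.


We compute the gradient at x_0 and apply the update.
f'(x) = 36*x - 32
f'(3.2713) = 36*3.2713 - 32 = 85.7668
x_1 = 3.2713 - 0.02*85.7668 = 1.556


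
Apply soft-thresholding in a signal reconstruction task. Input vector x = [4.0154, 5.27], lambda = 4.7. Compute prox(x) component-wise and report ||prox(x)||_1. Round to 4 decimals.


Soft-thresholding with lambda = 4.7:
prox(4.0154) = sign(4.0154)*max(|4.0154| - 4.7, 0) = 0.0
prox(5.27) = sign(5.27)*max(|5.27| - 4.7, 0) = 0.57
prox(x) = [0.0, 0.57]
||prox(x)||_1 = 0.0 + 0.57 = 0.57


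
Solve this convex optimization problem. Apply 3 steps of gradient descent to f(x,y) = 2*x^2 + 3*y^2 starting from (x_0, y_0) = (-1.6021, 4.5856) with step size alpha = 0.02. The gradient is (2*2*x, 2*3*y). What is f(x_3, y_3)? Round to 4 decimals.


Gradient descent on f(x,y) = 2*x^2 + 3*y^2.
Starting point: (-1.6021, 4.5856), alpha = 0.02
Step 1: grad_x = 2*2*-1.6021 = -6.4084, grad_y = 2*3*4.5856 = 27.5136
  x_1 = -1.6021 - 0.02*-6.4084 = -1.4739
  y_1 = 4.5856 - 0.02*27.5136 = 4.0353
Step 2: grad_x = 2*2*-1.4739 = -5.8957, grad_y = 2*3*4.0353 = 24.212
  x_2 = -1.4739 - 0.02*-5.8957 = -1.356
  y_2 = 4.0353 - 0.02*24.212 = 3.5511
Step 3: grad_x = 2*2*-1.356 = -5.4241, grad_y = 2*3*3.5511 = 21.3065
  x_3 = -1.356 - 0.02*-5.4241 = -1.2475
  y_3 = 3.5511 - 0.02*21.3065 = 3.125
f(-1.2475, 3.125) = 2*(-1.2475)^2 + 3*3.125^2 = 32.4088
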